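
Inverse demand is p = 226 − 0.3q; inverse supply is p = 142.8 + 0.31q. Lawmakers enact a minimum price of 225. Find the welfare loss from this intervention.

Competitive equilibrium: 226 − 0.3q = 142.8 + 0.31q → q* = 136.3934, p* = 185.082.
At the floor p = 225, quantity demanded = (226 − 225)/0.3 = 3.3333.
Sellers' marginal cost at q' = 3.3333: 142.8 + 0.31·3.3333 = 143.8333.
Δq = 136.3934 − 3.3333 = 133.0601; wedge = 225 − 143.8333 = 81.1667.
The triangle = ½ × 133.0601 × 81.1667 = 5400.02.

5400.02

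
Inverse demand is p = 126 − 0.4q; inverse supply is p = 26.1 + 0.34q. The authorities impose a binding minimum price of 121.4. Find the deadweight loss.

Competitive equilibrium: 126 − 0.4q = 26.1 + 0.34q → q* = 135, p* = 72.
At the floor p = 121.4, quantity demanded = (126 − 121.4)/0.4 = 11.5.
Sellers' marginal cost at q' = 11.5: 26.1 + 0.34·11.5 = 30.01.
Δq = 135 − 11.5 = 123.5; wedge = 121.4 − 30.01 = 91.39.
DWL = ½ × 123.5 × 91.39 = 5643.33.

5643.33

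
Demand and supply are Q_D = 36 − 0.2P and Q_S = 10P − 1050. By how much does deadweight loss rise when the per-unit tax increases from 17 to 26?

In inverse form: demand P = 180 − 5Q, supply P = 105 + 0.1Q.
Competitive equilibrium: 180 − 5Q = 105 + 0.1Q → Q* = 14.7059, P* = 106.4706.
For a per-unit tax t: ΔQ = t/5.1, so DWL = ½·t·(t/5.1) = t²/10.2.
At t = 17: DWL = 28.333. At t = 26: DWL = 66.275.
Increase = 66.275 − 28.333 = 37.94.

37.94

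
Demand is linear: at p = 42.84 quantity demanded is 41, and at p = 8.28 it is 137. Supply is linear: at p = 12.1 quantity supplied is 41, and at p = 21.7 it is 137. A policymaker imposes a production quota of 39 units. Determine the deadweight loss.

Demand slope = (8.28 − 42.84)/(137 − 41) = −0.36, so p = 57.6 − 0.36q.
Supply slope = (21.7 − 12.1)/(137 − 41) = 0.1, so p = 8 + 0.1q.
Competitive equilibrium: 57.6 − 0.36q = 8 + 0.1q → q* = 107.8261, p* = 18.7826.
At q = 39: demand price = 57.6 − 0.36·39 = 43.56; supply price = 8 + 0.1·39 = 11.9.
Δq = 107.8261 − 39 = 68.8261; wedge = 43.56 − 11.9 = 31.66.
Welfare loss = ½ × 68.8261 × 31.66 = 1089.52.

1089.52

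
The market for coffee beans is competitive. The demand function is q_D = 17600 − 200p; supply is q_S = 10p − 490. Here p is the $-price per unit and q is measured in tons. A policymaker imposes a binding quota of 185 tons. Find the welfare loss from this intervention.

In inverse form: demand p = 88 − 0.005q, supply p = 49 + 0.1q.
Competitive equilibrium: 88 − 0.005q = 49 + 0.1q → q* = 371.4286, p* = 86.1429.
At q = 185: demand price = 88 − 0.005·185 = 87.075; supply price = 49 + 0.1·185 = 67.5.
Δq = 371.4286 − 185 = 186.4286; wedge = 87.075 − 67.5 = 19.575.
Welfare loss = ½ × 186.4286 × 19.575 = $1824.67.

$1824.67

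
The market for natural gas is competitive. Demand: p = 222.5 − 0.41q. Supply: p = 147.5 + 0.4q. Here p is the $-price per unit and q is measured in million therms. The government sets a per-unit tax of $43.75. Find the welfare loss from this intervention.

Competitive equilibrium: 222.5 − 0.41q = 147.5 + 0.4q → q* = 92.5926, p* = 184.537.
With the tax, the buyer price exceeds the seller price by 43.75: (222.5 − 0.41q) − (147.5 + 0.4q) = 43.75 → q' = 38.5802.
Δq = 92.5926 − 38.5802 = 54.0124; the wedge equals the tax, 43.75.
DWL = ½ × 54.0124 × 43.75 = $1181.52 million.

$1181.52 million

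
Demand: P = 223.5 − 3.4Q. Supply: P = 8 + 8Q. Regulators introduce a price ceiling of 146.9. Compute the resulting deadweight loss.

Competitive equilibrium: 223.5 − 3.4Q = 8 + 8Q → Q* = 18.9035, P* = 159.2281.
At the ceiling P = 146.9, quantity supplied = (146.9 − 8)/8 = 17.3625.
Willingness to pay at Q' = 17.3625: 223.5 − 3.4·17.3625 = 164.4675.
ΔQ = 18.9035 − 17.3625 = 1.541; wedge = 164.4675 − 146.9 = 17.5675.
DWL = ½ × 1.541 × 17.5675 = 13.54.

13.54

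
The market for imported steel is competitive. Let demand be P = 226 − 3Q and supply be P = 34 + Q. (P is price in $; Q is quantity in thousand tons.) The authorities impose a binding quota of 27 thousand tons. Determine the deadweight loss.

$882 thousand

Competitive equilibrium: 226 − 3Q = 34 + Q → Q* = 48, P* = 82.
At Q = 27: demand price = 226 − 3·27 = 145; supply price = 34 + 1·27 = 61.
ΔQ = 48 − 27 = 21; wedge = 145 − 61 = 84.
Deadweight loss = ½ × 21 × 84 = $882 thousand.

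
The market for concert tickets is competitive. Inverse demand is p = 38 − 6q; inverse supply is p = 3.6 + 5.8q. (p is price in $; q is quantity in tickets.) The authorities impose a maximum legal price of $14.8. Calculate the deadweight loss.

$5.72

Competitive equilibrium: 38 − 6q = 3.6 + 5.8q → q* = 2.9153, p* = 20.5085.
At the ceiling p = 14.8, quantity supplied = (14.8 − 3.6)/5.8 = 1.931.
Willingness to pay at q' = 1.931: 38 − 6·1.931 = 26.414.
Δq = 2.9153 − 1.931 = 0.9843; wedge = 26.414 − 14.8 = 11.614.
Deadweight loss = ½ × 0.9843 × 11.614 = $5.72.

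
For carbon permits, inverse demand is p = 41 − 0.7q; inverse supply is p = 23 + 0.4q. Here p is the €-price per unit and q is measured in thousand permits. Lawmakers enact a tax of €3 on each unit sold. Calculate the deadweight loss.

Competitive equilibrium: 41 − 0.7q = 23 + 0.4q → q* = 16.3636, p* = 29.5455.
With the tax, the buyer price exceeds the seller price by 3: (41 − 0.7q) − (23 + 0.4q) = 3 → q' = 13.6364.
Δq = 16.3636 − 13.6364 = 2.7272; the wedge equals the tax, 3.
DWL = ½ × 2.7272 × 3 = €4.09 thousand.

€4.09 thousand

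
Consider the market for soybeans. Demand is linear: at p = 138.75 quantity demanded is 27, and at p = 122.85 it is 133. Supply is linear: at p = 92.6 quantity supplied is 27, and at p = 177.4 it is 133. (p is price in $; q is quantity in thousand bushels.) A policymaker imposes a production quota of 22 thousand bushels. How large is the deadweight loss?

Demand slope = (122.85 − 138.75)/(133 − 27) = −0.15, so p = 142.8 − 0.15q.
Supply slope = (177.4 − 92.6)/(133 − 27) = 0.8, so p = 71 + 0.8q.
Competitive equilibrium: 142.8 − 0.15q = 71 + 0.8q → q* = 75.5789, p* = 131.4632.
At q = 22: demand price = 142.8 − 0.15·22 = 139.5; supply price = 71 + 0.8·22 = 88.6.
Δq = 75.5789 − 22 = 53.5789; wedge = 139.5 − 88.6 = 50.9.
DWL = ½ × 53.5789 × 50.9 = $1363.58 thousand.

$1363.58 thousand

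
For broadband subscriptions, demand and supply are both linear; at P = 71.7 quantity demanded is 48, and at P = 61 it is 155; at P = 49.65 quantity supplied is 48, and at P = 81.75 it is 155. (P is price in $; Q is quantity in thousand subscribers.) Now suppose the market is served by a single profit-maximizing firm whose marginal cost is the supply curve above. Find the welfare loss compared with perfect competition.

$85.08 thousand

Demand slope = (61 − 71.7)/(155 − 48) = −0.1, so P = 76.5 − 0.1Q.
Supply slope = (81.75 − 49.65)/(155 − 48) = 0.3, so P = 35.25 + 0.3Q.
Competitive equilibrium: 76.5 − 0.1Q = 35.25 + 0.3Q → Q* = 103.125, P* = 66.1875.
Marginal revenue: MR = 76.5 − 0.2Q. Set MR = MC: 76.5 − 0.2Q = 35.25 + 0.3Q → Q_m = 82.5.
Price P_m = 76.5 − 0.1·82.5 = 68.25; MC(Q_m) = 35.25 + 0.3·82.5 = 60.
Competitive Q* = 103.125, so ΔQ = 20.625; wedge = 68.25 − 60 = 8.25.
The triangle = ½ × 20.625 × 8.25 = $85.08 thousand.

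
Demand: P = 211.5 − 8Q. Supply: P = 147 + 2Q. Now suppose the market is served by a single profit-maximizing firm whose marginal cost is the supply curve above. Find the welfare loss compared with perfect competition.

41.09

Competitive equilibrium: 211.5 − 8Q = 147 + 2Q → Q* = 6.45, P* = 159.9.
Marginal revenue: MR = 211.5 − 16Q. Set MR = MC: 211.5 − 16Q = 147 + 2Q → Q_m = 3.5833.
Price P_m = 211.5 − 8·3.5833 = 182.8336; MC(Q_m) = 147 + 2·3.5833 = 154.1666.
Competitive Q* = 6.45, so ΔQ = 2.8667; wedge = 182.8336 − 154.1666 = 28.667.
Deadweight loss = ½ × 2.8667 × 28.667 = 41.09.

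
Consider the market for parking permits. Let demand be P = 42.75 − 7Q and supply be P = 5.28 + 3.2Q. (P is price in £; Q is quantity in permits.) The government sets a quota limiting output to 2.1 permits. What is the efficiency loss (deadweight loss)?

£12.63

Competitive equilibrium: 42.75 − 7Q = 5.28 + 3.2Q → Q* = 3.6735, P* = 17.0353.
At Q = 2.1: demand price = 42.75 − 7·2.1 = 28.05; supply price = 5.28 + 3.2·2.1 = 12.
ΔQ = 3.6735 − 2.1 = 1.5735; wedge = 28.05 − 12 = 16.05.
The triangle = ½ × 1.5735 × 16.05 = £12.63.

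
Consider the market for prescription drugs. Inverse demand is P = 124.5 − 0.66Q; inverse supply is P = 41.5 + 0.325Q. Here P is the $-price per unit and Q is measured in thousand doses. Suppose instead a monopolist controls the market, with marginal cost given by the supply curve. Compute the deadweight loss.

$562.92 thousand

Competitive equilibrium: 124.5 − 0.66Q = 41.5 + 0.325Q → Q* = 84.264, P* = 68.8858.
Marginal revenue: MR = 124.5 − 1.32Q. Set MR = MC: 124.5 − 1.32Q = 41.5 + 0.325Q → Q_m = 50.4559.
Price P_m = 124.5 − 0.66·50.4559 = 91.1991; MC(Q_m) = 41.5 + 0.325·50.4559 = 57.8982.
Competitive Q* = 84.264, so ΔQ = 33.8081; wedge = 91.1991 − 57.8982 = 33.3009.
Welfare loss = ½ × 33.8081 × 33.3009 = $562.92 thousand.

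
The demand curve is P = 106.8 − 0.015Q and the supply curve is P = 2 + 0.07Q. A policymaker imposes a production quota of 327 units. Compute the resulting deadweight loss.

Competitive equilibrium: 106.8 − 0.015Q = 2 + 0.07Q → Q* = 1232.9412, P* = 88.3059.
At Q = 327: demand price = 106.8 − 0.015·327 = 101.895; supply price = 2 + 0.07·327 = 24.89.
ΔQ = 1232.9412 − 327 = 905.9412; wedge = 101.895 − 24.89 = 77.005.
Deadweight loss = ½ × 905.9412 × 77.005 = 34881.

34881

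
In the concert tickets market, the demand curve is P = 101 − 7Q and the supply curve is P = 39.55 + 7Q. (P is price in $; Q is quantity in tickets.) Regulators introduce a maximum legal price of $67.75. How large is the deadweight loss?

Competitive equilibrium: 101 − 7Q = 39.55 + 7Q → Q* = 4.3893, P* = 70.275.
At the ceiling P = 67.75, quantity supplied = (67.75 − 39.55)/7 = 4.0286.
Willingness to pay at Q' = 4.0286: 101 − 7·4.0286 = 72.7998.
ΔQ = 4.3893 − 4.0286 = 0.3607; wedge = 72.7998 − 67.75 = 5.0498.
The triangle = ½ × 0.3607 × 5.0498 = $0.91.

$0.91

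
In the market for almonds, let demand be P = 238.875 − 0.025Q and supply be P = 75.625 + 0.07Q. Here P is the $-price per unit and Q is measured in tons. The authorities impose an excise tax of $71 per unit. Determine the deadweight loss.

Competitive equilibrium: 238.875 − 0.025Q = 75.625 + 0.07Q → Q* = 1718.4211, P* = 195.9145.
With the tax, the buyer price exceeds the seller price by 71: (238.875 − 0.025Q) − (75.625 + 0.07Q) = 71 → Q' = 971.0526.
ΔQ = 1718.4211 − 971.0526 = 747.3685; the wedge equals the tax, 71.
The triangle = ½ × 747.3685 × 71 = $26531.58.

$26531.58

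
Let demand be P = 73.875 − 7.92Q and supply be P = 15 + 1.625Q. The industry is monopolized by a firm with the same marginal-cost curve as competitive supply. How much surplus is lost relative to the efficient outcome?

37.34

Competitive equilibrium: 73.875 − 7.92Q = 15 + 1.625Q → Q* = 6.1682, P* = 25.0232.
Marginal revenue: MR = 73.875 − 15.84Q. Set MR = MC: 73.875 − 15.84Q = 15 + 1.625Q → Q_m = 3.371.
Price P_m = 73.875 − 7.92·3.371 = 47.1767; MC(Q_m) = 15 + 1.625·3.371 = 20.4779.
Competitive Q* = 6.1682, so ΔQ = 2.7972; wedge = 47.1767 − 20.4779 = 26.6988.
The triangle = ½ × 2.7972 × 26.6988 = 37.34.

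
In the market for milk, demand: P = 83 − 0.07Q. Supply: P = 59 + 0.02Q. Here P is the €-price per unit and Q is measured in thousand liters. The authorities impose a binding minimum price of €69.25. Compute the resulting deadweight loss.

Competitive equilibrium: 83 − 0.07Q = 59 + 0.02Q → Q* = 266.6667, P* = 64.3333.
At the floor P = 69.25, quantity demanded = (83 − 69.25)/0.07 = 196.4286.
Sellers' marginal cost at Q' = 196.4286: 59 + 0.02·196.4286 = 62.9286.
ΔQ = 266.6667 − 196.4286 = 70.2381; wedge = 69.25 − 62.9286 = 6.3214.
Deadweight loss = ½ × 70.2381 × 6.3214 = €222 thousand.

€222 thousand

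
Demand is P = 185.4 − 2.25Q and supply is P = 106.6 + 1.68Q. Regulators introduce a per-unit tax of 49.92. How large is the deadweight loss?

Competitive equilibrium: 185.4 − 2.25Q = 106.6 + 1.68Q → Q* = 20.0509, P* = 140.2855.
With the tax, the buyer price exceeds the seller price by 49.92: (185.4 − 2.25Q) − (106.6 + 1.68Q) = 49.92 → Q' = 7.3486.
ΔQ = 20.0509 − 7.3486 = 12.7023; the wedge equals the tax, 49.92.
DWL = ½ × 12.7023 × 49.92 = 317.05.

317.05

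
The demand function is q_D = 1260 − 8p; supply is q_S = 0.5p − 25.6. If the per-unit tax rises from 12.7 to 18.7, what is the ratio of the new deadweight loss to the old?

2.168

In inverse form: demand p = 157.5 − 0.125q, supply p = 51.2 + 2q.
Competitive equilibrium: 157.5 − 0.125q = 51.2 + 2q → q* = 50.0235, p* = 151.2471.
For a per-unit tax t: Δq = t/2.125, so DWL = ½·t·(t/2.125) = t²/4.25.
At t = 12.7: DWL = 37.951. At t = 18.7: DWL = 82.28.
Ratio = (18.7/12.7)² = 2.168.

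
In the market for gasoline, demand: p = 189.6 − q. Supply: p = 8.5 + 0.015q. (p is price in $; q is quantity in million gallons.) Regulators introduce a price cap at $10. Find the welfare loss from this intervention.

Competitive equilibrium: 189.6 − q = 8.5 + 0.015q → q* = 178.4236, p* = 11.1764.
At the ceiling p = 10, quantity supplied = (10 − 8.5)/0.015 = 100.
Willingness to pay at q' = 100: 189.6 − 1·100 = 89.6.
Δq = 178.4236 − 100 = 78.4236; wedge = 89.6 − 10 = 79.6.
The triangle = ½ × 78.4236 × 79.6 = $3121.26 million.

$3121.26 million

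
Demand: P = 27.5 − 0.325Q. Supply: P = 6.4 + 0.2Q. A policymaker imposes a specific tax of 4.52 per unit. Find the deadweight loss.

19.46

Competitive equilibrium: 27.5 − 0.325Q = 6.4 + 0.2Q → Q* = 40.1905, P* = 14.4381.
With the tax, the buyer price exceeds the seller price by 4.52: (27.5 − 0.325Q) − (6.4 + 0.2Q) = 4.52 → Q' = 31.581.
ΔQ = 40.1905 − 31.581 = 8.6095; the wedge equals the tax, 4.52.
Welfare loss = ½ × 8.6095 × 4.52 = 19.46.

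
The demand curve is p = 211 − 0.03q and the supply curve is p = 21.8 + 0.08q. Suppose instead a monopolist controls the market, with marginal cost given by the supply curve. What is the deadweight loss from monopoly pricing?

7471.47

Competitive equilibrium: 211 − 0.03q = 21.8 + 0.08q → q* = 1720, p* = 159.4.
Marginal revenue: MR = 211 − 0.06q. Set MR = MC: 211 − 0.06q = 21.8 + 0.08q → q_m = 1351.42857.
Price p_m = 211 − 0.03·1351.42857 = 170.45714; MC(q_m) = 21.8 + 0.08·1351.42857 = 129.91429.
Competitive q* = 1720, so Δq = 368.57143; wedge = 170.45714 − 129.91429 = 40.54285.
The triangle = ½ × 368.57143 × 40.54285 = 7471.47.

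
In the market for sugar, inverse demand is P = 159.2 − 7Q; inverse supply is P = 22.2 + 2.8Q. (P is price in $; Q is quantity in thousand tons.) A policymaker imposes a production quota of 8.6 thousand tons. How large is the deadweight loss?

$141.81 thousand

Competitive equilibrium: 159.2 − 7Q = 22.2 + 2.8Q → Q* = 13.9796, P* = 61.3429.
At Q = 8.6: demand price = 159.2 − 7·8.6 = 99; supply price = 22.2 + 2.8·8.6 = 46.28.
ΔQ = 13.9796 − 8.6 = 5.3796; wedge = 99 − 46.28 = 52.72.
DWL = ½ × 5.3796 × 52.72 = $141.81 thousand.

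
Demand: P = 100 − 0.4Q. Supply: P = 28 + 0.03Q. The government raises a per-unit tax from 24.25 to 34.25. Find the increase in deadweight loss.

Competitive equilibrium: 100 − 0.4Q = 28 + 0.03Q → Q* = 167.4419, P* = 33.0233.
For a per-unit tax t: ΔQ = t/0.43, so DWL = ½·t·(t/0.43) = t²/0.86.
At t = 24.25: DWL = 683.794. At t = 34.25: DWL = 1364.026.
Increase = 1364.026 − 683.794 = 680.23.

680.23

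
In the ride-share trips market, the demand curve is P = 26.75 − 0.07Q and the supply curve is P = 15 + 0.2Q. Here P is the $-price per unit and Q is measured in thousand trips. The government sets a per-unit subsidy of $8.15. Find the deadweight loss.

$123 thousand

Competitive equilibrium: 26.75 − 0.07Q = 15 + 0.2Q → Q* = 43.5185, P* = 23.7037.
The subsidy lowers effective supply by 8.15: P = 6.85 + 0.2Q.
New quantity: 26.75 − 0.07Q = 6.85 + 0.2Q → Q' = 73.7037.
Overproduction ΔQ = 73.7037 − 43.5185 = 30.1852; wedge = subsidy = 8.15.
Deadweight loss = ½ × 30.1852 × 8.15 = $123 thousand.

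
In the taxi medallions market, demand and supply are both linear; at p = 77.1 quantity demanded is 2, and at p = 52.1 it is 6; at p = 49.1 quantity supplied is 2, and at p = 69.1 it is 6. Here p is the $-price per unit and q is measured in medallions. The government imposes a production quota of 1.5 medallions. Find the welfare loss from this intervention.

Demand slope = (52.1 − 77.1)/(6 − 2) = −6.25, so p = 89.6 − 6.25q.
Supply slope = (69.1 − 49.1)/(6 − 2) = 5, so p = 39.1 + 5q.
Competitive equilibrium: 89.6 − 6.25q = 39.1 + 5q → q* = 4.4889, p* = 61.5444.
At q = 1.5: demand price = 89.6 − 6.25·1.5 = 80.225; supply price = 39.1 + 5·1.5 = 46.6.
Δq = 4.4889 − 1.5 = 2.9889; wedge = 80.225 − 46.6 = 33.625.
DWL = ½ × 2.9889 × 33.625 = $50.25.

$50.25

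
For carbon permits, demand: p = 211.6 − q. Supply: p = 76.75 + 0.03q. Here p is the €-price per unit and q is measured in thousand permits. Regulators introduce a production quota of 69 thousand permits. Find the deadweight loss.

Competitive equilibrium: 211.6 − q = 76.75 + 0.03q → q* = 130.9223, p* = 80.6777.
At q = 69: demand price = 211.6 − 1·69 = 142.6; supply price = 76.75 + 0.03·69 = 78.82.
Δq = 130.9223 − 69 = 61.9223; wedge = 142.6 − 78.82 = 63.78.
The triangle = ½ × 61.9223 × 63.78 = €1974.70 thousand.

€1974.70 thousand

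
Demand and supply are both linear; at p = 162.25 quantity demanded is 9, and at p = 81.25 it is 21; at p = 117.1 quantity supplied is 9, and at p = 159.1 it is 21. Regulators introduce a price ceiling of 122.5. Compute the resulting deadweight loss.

41.98

Demand slope = (81.25 − 162.25)/(21 − 9) = −6.75, so p = 223 − 6.75q.
Supply slope = (159.1 − 117.1)/(21 − 9) = 3.5, so p = 85.6 + 3.5q.
Competitive equilibrium: 223 − 6.75q = 85.6 + 3.5q → q* = 13.4049, p* = 132.5171.
At the ceiling p = 122.5, quantity supplied = (122.5 − 85.6)/3.5 = 10.5429.
Willingness to pay at q' = 10.5429: 223 − 6.75·10.5429 = 151.8354.
Δq = 13.4049 − 10.5429 = 2.862; wedge = 151.8354 − 122.5 = 29.3354.
Welfare loss = ½ × 2.862 × 29.3354 = 41.98.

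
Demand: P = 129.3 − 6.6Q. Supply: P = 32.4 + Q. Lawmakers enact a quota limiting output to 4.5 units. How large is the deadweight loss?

258.64

Competitive equilibrium: 129.3 − 6.6Q = 32.4 + Q → Q* = 12.75, P* = 45.15.
At Q = 4.5: demand price = 129.3 − 6.6·4.5 = 99.6; supply price = 32.4 + 1·4.5 = 36.9.
ΔQ = 12.75 − 4.5 = 8.25; wedge = 99.6 − 36.9 = 62.7.
Welfare loss = ½ × 8.25 × 62.7 = 258.64.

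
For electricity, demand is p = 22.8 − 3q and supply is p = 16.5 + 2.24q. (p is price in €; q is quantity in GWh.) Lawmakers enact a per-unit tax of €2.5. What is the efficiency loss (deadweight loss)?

Competitive equilibrium: 22.8 − 3q = 16.5 + 2.24q → q* = 1.2023, p* = 19.1931.
With the tax, the buyer price exceeds the seller price by 2.5: (22.8 − 3q) − (16.5 + 2.24q) = 2.5 → q' = 0.7252.
Δq = 1.2023 − 0.7252 = 0.4771; the wedge equals the tax, 2.5.
DWL = ½ × 0.4771 × 2.5 = €0.60.

€0.60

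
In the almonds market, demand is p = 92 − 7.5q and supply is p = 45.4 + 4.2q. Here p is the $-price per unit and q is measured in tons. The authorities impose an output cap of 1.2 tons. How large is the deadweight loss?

Competitive equilibrium: 92 − 7.5q = 45.4 + 4.2q → q* = 3.9829, p* = 62.1282.
At q = 1.2: demand price = 92 − 7.5·1.2 = 83; supply price = 45.4 + 4.2·1.2 = 50.44.
Δq = 3.9829 − 1.2 = 2.7829; wedge = 83 − 50.44 = 32.56.
DWL = ½ × 2.7829 × 32.56 = $45.31.

$45.31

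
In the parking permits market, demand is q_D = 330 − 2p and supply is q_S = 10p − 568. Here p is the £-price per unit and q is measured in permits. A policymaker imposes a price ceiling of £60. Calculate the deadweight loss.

£6600.83

In inverse form: demand p = 165 − 0.5q, supply p = 56.8 + 0.1q.
Competitive equilibrium: 165 − 0.5q = 56.8 + 0.1q → q* = 180.3333, p* = 74.8333.
At the ceiling p = 60, quantity supplied = (60 − 56.8)/0.1 = 32.
Willingness to pay at q' = 32: 165 − 0.5·32 = 149.
Δq = 180.3333 − 32 = 148.3333; wedge = 149 − 60 = 89.
Welfare loss = ½ × 148.3333 × 89 = £6600.83.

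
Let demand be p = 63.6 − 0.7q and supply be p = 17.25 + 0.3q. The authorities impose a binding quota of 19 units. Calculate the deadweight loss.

374.01

Competitive equilibrium: 63.6 − 0.7q = 17.25 + 0.3q → q* = 46.35, p* = 31.155.
At q = 19: demand price = 63.6 − 0.7·19 = 50.3; supply price = 17.25 + 0.3·19 = 22.95.
Δq = 46.35 − 19 = 27.35; wedge = 50.3 − 22.95 = 27.35.
DWL = ½ × 27.35 × 27.35 = 374.01.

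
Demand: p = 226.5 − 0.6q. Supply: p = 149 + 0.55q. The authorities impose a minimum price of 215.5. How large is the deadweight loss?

Competitive equilibrium: 226.5 − 0.6q = 149 + 0.55q → q* = 67.3913, p* = 186.06522.
At the floor p = 215.5, quantity demanded = (226.5 − 215.5)/0.6 = 18.33333.
Sellers' marginal cost at q' = 18.33333: 149 + 0.55·18.33333 = 159.08333.
Δq = 67.3913 − 18.33333 = 49.05797; wedge = 215.5 − 159.08333 = 56.41667.
The triangle = ½ × 49.05797 × 56.41667 = 1383.84.

1383.84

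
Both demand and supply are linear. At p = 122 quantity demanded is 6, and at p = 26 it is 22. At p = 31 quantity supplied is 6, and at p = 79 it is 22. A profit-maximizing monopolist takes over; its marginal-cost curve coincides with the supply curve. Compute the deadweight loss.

186.89

Demand slope = (26 − 122)/(22 − 6) = −6, so p = 158 − 6q.
Supply slope = (79 − 31)/(22 − 6) = 3, so p = 13 + 3q.
Competitive equilibrium: 158 − 6q = 13 + 3q → q* = 16.1111, p* = 61.3333.
Marginal revenue: MR = 158 − 12q. Set MR = MC: 158 − 12q = 13 + 3q → q_m = 9.6667.
Price p_m = 158 − 6·9.6667 = 99.9998; MC(q_m) = 13 + 3·9.6667 = 42.0001.
Competitive q* = 16.1111, so Δq = 6.4444; wedge = 99.9998 − 42.0001 = 57.9997.
The triangle = ½ × 6.4444 × 57.9997 = 186.89.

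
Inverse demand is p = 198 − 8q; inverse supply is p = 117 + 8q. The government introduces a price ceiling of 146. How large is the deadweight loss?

Competitive equilibrium: 198 − 8q = 117 + 8q → q* = 5.0625, p* = 157.5.
At the ceiling p = 146, quantity supplied = (146 − 117)/8 = 3.625.
Willingness to pay at q' = 3.625: 198 − 8·3.625 = 169.
Δq = 5.0625 − 3.625 = 1.4375; wedge = 169 − 146 = 23.
Deadweight loss = ½ × 1.4375 × 23 = 16.53.

16.53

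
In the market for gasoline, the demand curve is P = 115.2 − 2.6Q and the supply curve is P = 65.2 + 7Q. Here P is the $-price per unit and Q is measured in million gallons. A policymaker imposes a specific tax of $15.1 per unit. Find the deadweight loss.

$11.88 million

Competitive equilibrium: 115.2 − 2.6Q = 65.2 + 7Q → Q* = 5.2083, P* = 101.6583.
With the tax, the buyer price exceeds the seller price by 15.1: (115.2 − 2.6Q) − (65.2 + 7Q) = 15.1 → Q' = 3.6354.
ΔQ = 5.2083 − 3.6354 = 1.5729; the wedge equals the tax, 15.1.
Deadweight loss = ½ × 1.5729 × 15.1 = $11.88 million.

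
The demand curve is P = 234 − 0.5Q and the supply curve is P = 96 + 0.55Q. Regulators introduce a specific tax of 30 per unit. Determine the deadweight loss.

428.57

Competitive equilibrium: 234 − 0.5Q = 96 + 0.55Q → Q* = 131.4286, P* = 168.2857.
With the tax, the buyer price exceeds the seller price by 30: (234 − 0.5Q) − (96 + 0.55Q) = 30 → Q' = 102.8571.
ΔQ = 131.4286 − 102.8571 = 28.5715; the wedge equals the tax, 30.
The triangle = ½ × 28.5715 × 30 = 428.57.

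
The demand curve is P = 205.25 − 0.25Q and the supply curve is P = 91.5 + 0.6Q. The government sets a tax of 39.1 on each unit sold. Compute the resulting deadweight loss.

Competitive equilibrium: 205.25 − 0.25Q = 91.5 + 0.6Q → Q* = 133.8235, P* = 171.7941.
With the tax, the buyer price exceeds the seller price by 39.1: (205.25 − 0.25Q) − (91.5 + 0.6Q) = 39.1 → Q' = 87.8235.
ΔQ = 133.8235 − 87.8235 = 46; the wedge equals the tax, 39.1.
Deadweight loss = ½ × 46 × 39.1 = 899.30.

899.30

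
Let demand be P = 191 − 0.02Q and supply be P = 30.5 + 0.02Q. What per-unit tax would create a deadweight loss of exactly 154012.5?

111

Competitive equilibrium: 191 − 0.02Q = 30.5 + 0.02Q → Q* = 4012.5, P* = 110.75.
A tax t gives ΔQ = t/0.04 and wedge t, so DWL = t²/0.08.
t²/0.08 = 154012.5 → t² = 12321 → t = 111.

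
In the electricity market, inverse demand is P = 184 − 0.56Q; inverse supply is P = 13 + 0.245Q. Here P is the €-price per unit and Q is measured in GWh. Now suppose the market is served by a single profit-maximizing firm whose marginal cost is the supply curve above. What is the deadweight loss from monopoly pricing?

Competitive equilibrium: 184 − 0.56Q = 13 + 0.245Q → Q* = 212.42236, P* = 65.04348.
Marginal revenue: MR = 184 − 1.12Q. Set MR = MC: 184 − 1.12Q = 13 + 0.245Q → Q_m = 125.27473.
Price P_m = 184 − 0.56·125.27473 = 113.84615; MC(Q_m) = 13 + 0.245·125.27473 = 43.69231.
Competitive Q* = 212.42236, so ΔQ = 87.14763; wedge = 113.84615 − 43.69231 = 70.15384.
The triangle = ½ × 87.14763 × 70.15384 = €3056.87.

€3056.87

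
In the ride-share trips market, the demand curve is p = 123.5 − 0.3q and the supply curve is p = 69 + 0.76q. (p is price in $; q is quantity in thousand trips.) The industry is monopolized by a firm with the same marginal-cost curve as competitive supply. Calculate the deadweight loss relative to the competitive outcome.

Competitive equilibrium: 123.5 − 0.3q = 69 + 0.76q → q* = 51.4151, p* = 108.0755.
Marginal revenue: MR = 123.5 − 0.6q. Set MR = MC: 123.5 − 0.6q = 69 + 0.76q → q_m = 40.0735.
Price p_m = 123.5 − 0.3·40.0735 = 111.478; MC(q_m) = 69 + 0.76·40.0735 = 99.4559.
Competitive q* = 51.4151, so Δq = 11.3416; wedge = 111.478 − 99.4559 = 12.0221.
Welfare loss = ½ × 11.3416 × 12.0221 = $68.17 thousand.

$68.17 thousand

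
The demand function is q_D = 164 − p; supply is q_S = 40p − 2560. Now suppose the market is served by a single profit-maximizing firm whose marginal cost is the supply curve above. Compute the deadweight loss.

In inverse form: demand p = 164 − q, supply p = 64 + 0.025q.
Competitive equilibrium: 164 − q = 64 + 0.025q → q* = 97.561, p* = 66.439.
Marginal revenue: MR = 164 − 2q. Set MR = MC: 164 − 2q = 64 + 0.025q → q_m = 49.3827.
Price p_m = 164 − 1·49.3827 = 114.6173; MC(q_m) = 64 + 0.025·49.3827 = 65.2346.
Competitive q* = 97.561, so Δq = 48.1783; wedge = 114.6173 − 65.2346 = 49.3827.
Welfare loss = ½ × 48.1783 × 49.3827 = 1189.59.

1189.59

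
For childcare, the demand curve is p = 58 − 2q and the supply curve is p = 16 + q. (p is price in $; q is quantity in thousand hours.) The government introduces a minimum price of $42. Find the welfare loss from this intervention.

Competitive equilibrium: 58 − 2q = 16 + q → q* = 14, p* = 30.
At the floor p = 42, quantity demanded = (58 − 42)/2 = 8.
Sellers' marginal cost at q' = 8: 16 + 1·8 = 24.
Δq = 14 − 8 = 6; wedge = 42 − 24 = 18.
Deadweight loss = ½ × 6 × 18 = $54 thousand.

$54 thousand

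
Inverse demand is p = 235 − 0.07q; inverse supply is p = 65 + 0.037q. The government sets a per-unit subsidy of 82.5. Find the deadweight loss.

Competitive equilibrium: 235 − 0.07q = 65 + 0.037q → q* = 1588.785, p* = 123.785.
The subsidy lowers effective supply by 82.5: p = 0.037q − 17.5.
New quantity: 235 − 0.07q = 0.037q − 17.5 → q' = 2359.8131.
Overproduction Δq = 2359.8131 − 1588.785 = 771.0281; wedge = subsidy = 82.5.
The triangle = ½ × 771.0281 × 82.5 = 31804.91.

31804.91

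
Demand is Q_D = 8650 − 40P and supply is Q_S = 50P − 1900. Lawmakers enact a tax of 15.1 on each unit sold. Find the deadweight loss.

In inverse form: demand P = 216.25 − 0.025Q, supply P = 38 + 0.02Q.
Competitive equilibrium: 216.25 − 0.025Q = 38 + 0.02Q → Q* = 3961.1111, P* = 117.2222.
With the tax, the buyer price exceeds the seller price by 15.1: (216.25 − 0.025Q) − (38 + 0.02Q) = 15.1 → Q' = 3625.5556.
ΔQ = 3961.1111 − 3625.5556 = 335.5555; the wedge equals the tax, 15.1.
DWL = ½ × 335.5555 × 15.1 = 2533.44.

2533.44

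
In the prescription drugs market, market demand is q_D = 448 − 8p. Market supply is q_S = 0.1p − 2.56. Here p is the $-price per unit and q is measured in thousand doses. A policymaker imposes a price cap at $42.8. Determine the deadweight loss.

$8.33 thousand

In inverse form: demand p = 56 − 0.125q, supply p = 25.6 + 10q.
Competitive equilibrium: 56 − 0.125q = 25.6 + 10q → q* = 3.0025, p* = 55.6247.
At the ceiling p = 42.8, quantity supplied = (42.8 − 25.6)/10 = 1.72.
Willingness to pay at q' = 1.72: 56 − 0.125·1.72 = 55.785.
Δq = 3.0025 − 1.72 = 1.2825; wedge = 55.785 − 42.8 = 12.985.
Deadweight loss = ½ × 1.2825 × 12.985 = $8.33 thousand.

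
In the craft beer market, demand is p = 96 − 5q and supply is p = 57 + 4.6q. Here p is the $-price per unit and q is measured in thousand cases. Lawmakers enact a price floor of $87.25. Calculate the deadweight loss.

$25.67 thousand

Competitive equilibrium: 96 − 5q = 57 + 4.6q → q* = 4.0625, p* = 75.6875.
At the floor p = 87.25, quantity demanded = (96 − 87.25)/5 = 1.75.
Sellers' marginal cost at q' = 1.75: 57 + 4.6·1.75 = 65.05.
Δq = 4.0625 − 1.75 = 2.3125; wedge = 87.25 − 65.05 = 22.2.
DWL = ½ × 2.3125 × 22.2 = $25.67 thousand.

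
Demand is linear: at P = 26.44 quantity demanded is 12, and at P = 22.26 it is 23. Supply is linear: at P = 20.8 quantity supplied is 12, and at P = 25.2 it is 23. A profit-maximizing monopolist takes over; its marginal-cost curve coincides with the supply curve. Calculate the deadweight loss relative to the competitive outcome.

Demand slope = (22.26 − 26.44)/(23 − 12) = −0.38, so P = 31 − 0.38Q.
Supply slope = (25.2 − 20.8)/(23 − 12) = 0.4, so P = 16 + 0.4Q.
Competitive equilibrium: 31 − 0.38Q = 16 + 0.4Q → Q* = 19.2308, P* = 23.6923.
Marginal revenue: MR = 31 − 0.76Q. Set MR = MC: 31 − 0.76Q = 16 + 0.4Q → Q_m = 12.931.
Price P_m = 31 − 0.38·12.931 = 26.0862; MC(Q_m) = 16 + 0.4·12.931 = 21.1724.
Competitive Q* = 19.2308, so ΔQ = 6.2998; wedge = 26.0862 − 21.1724 = 4.9138.
Welfare loss = ½ × 6.2998 × 4.9138 = 15.48.

15.48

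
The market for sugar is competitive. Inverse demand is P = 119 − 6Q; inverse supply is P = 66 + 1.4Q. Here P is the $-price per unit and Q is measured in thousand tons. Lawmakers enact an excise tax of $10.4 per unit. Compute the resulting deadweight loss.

$7.31 thousand

Competitive equilibrium: 119 − 6Q = 66 + 1.4Q → Q* = 7.1622, P* = 76.027.
With the tax, the buyer price exceeds the seller price by 10.4: (119 − 6Q) − (66 + 1.4Q) = 10.4 → Q' = 5.7568.
ΔQ = 7.1622 − 5.7568 = 1.4054; the wedge equals the tax, 10.4.
Deadweight loss = ½ × 1.4054 × 10.4 = $7.31 thousand.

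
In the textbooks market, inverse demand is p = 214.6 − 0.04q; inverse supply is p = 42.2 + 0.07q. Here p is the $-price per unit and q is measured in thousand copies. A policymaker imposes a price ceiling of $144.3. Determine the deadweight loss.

$649.88 thousand

Competitive equilibrium: 214.6 − 0.04q = 42.2 + 0.07q → q* = 1567.2727, p* = 151.9091.
At the ceiling p = 144.3, quantity supplied = (144.3 − 42.2)/0.07 = 1458.5714.
Willingness to pay at q' = 1458.5714: 214.6 − 0.04·1458.5714 = 156.2571.
Δq = 1567.2727 − 1458.5714 = 108.7013; wedge = 156.2571 − 144.3 = 11.9571.
The triangle = ½ × 108.7013 × 11.9571 = $649.88 thousand.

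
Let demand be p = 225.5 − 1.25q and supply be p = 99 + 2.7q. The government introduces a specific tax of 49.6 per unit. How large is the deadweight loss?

311.41

Competitive equilibrium: 225.5 − 1.25q = 99 + 2.7q → q* = 32.0253, p* = 185.4684.
With the tax, the buyer price exceeds the seller price by 49.6: (225.5 − 1.25q) − (99 + 2.7q) = 49.6 → q' = 19.4684.
Δq = 32.0253 − 19.4684 = 12.5569; the wedge equals the tax, 49.6.
Deadweight loss = ½ × 12.5569 × 49.6 = 311.41.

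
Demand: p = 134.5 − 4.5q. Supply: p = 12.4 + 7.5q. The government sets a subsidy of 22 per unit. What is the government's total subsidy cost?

Competitive equilibrium: 134.5 − 4.5q = 12.4 + 7.5q → q* = 10.175, p* = 88.7125.
The subsidy lowers effective supply by 22: p = 7.5q − 9.6.
New quantity: 134.5 − 4.5q = 7.5q − 9.6 → q' = 12.0083.
Total subsidy cost = 22 × 12.0083 = 264.18.

264.18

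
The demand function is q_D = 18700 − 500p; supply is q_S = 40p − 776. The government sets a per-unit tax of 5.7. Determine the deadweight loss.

601.67

In inverse form: demand p = 37.4 − 0.002q, supply p = 19.4 + 0.025q.
Competitive equilibrium: 37.4 − 0.002q = 19.4 + 0.025q → q* = 666.6667, p* = 36.0667.
With the tax, the buyer price exceeds the seller price by 5.7: (37.4 − 0.002q) − (19.4 + 0.025q) = 5.7 → q' = 455.5556.
Δq = 666.6667 − 455.5556 = 211.1111; the wedge equals the tax, 5.7.
DWL = ½ × 211.1111 × 5.7 = 601.67.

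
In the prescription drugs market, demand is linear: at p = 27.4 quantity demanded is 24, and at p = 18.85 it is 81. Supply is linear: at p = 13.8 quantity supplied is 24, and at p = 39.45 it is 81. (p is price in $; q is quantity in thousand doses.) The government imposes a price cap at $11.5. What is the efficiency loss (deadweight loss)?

$231.48 thousand

Demand slope = (18.85 − 27.4)/(81 − 24) = −0.15, so p = 31 − 0.15q.
Supply slope = (39.45 − 13.8)/(81 − 24) = 0.45, so p = 3 + 0.45q.
Competitive equilibrium: 31 − 0.15q = 3 + 0.45q → q* = 46.6667, p* = 24.
At the ceiling p = 11.5, quantity supplied = (11.5 − 3)/0.45 = 18.8889.
Willingness to pay at q' = 18.8889: 31 − 0.15·18.8889 = 28.1667.
Δq = 46.6667 − 18.8889 = 27.7778; wedge = 28.1667 − 11.5 = 16.6667.
Welfare loss = ½ × 27.7778 × 16.6667 = $231.48 thousand.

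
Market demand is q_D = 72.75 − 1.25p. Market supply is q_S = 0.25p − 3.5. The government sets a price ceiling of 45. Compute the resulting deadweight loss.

5.10

In inverse form: demand p = 58.2 − 0.8q, supply p = 14 + 4q.
Competitive equilibrium: 58.2 − 0.8q = 14 + 4q → q* = 9.2083, p* = 50.8333.
At the ceiling p = 45, quantity supplied = (45 − 14)/4 = 7.75.
Willingness to pay at q' = 7.75: 58.2 − 0.8·7.75 = 52.
Δq = 9.2083 − 7.75 = 1.4583; wedge = 52 − 45 = 7.
DWL = ½ × 1.4583 × 7 = 5.10.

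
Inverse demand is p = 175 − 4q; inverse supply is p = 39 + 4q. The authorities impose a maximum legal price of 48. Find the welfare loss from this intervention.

Competitive equilibrium: 175 − 4q = 39 + 4q → q* = 17, p* = 107.
At the ceiling p = 48, quantity supplied = (48 − 39)/4 = 2.25.
Willingness to pay at q' = 2.25: 175 − 4·2.25 = 166.
Δq = 17 − 2.25 = 14.75; wedge = 166 − 48 = 118.
DWL = ½ × 14.75 × 118 = 870.25.

870.25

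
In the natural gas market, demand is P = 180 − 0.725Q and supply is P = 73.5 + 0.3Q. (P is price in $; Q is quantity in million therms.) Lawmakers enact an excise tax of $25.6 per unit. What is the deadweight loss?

Competitive equilibrium: 180 − 0.725Q = 73.5 + 0.3Q → Q* = 103.9024, P* = 104.6707.
With the tax, the buyer price exceeds the seller price by 25.6: (180 − 0.725Q) − (73.5 + 0.3Q) = 25.6 → Q' = 78.9268.
ΔQ = 103.9024 − 78.9268 = 24.9756; the wedge equals the tax, 25.6.
DWL = ½ × 24.9756 × 25.6 = $319.69 million.

$319.69 million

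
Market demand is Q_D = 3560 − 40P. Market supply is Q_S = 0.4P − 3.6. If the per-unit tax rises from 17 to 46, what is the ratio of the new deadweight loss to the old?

In inverse form: demand P = 89 − 0.025Q, supply P = 9 + 2.5Q.
Competitive equilibrium: 89 − 0.025Q = 9 + 2.5Q → Q* = 31.6832, P* = 88.2079.
For a per-unit tax t: ΔQ = t/2.525, so DWL = ½·t·(t/2.525) = t²/5.05.
At t = 17: DWL = 57.228. At t = 46: DWL = 419.010.
Ratio = (46/17)² = 7.322.

7.322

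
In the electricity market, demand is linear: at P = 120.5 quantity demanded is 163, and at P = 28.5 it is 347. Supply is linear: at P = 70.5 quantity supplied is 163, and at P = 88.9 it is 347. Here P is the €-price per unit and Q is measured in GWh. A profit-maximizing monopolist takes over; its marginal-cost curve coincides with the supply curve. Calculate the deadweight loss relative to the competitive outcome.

€3761.16

Demand slope = (28.5 − 120.5)/(347 − 163) = −0.5, so P = 202 − 0.5Q.
Supply slope = (88.9 − 70.5)/(347 − 163) = 0.1, so P = 54.2 + 0.1Q.
Competitive equilibrium: 202 − 0.5Q = 54.2 + 0.1Q → Q* = 246.3333, P* = 78.8333.
Marginal revenue: MR = 202 − Q. Set MR = MC: 202 − Q = 54.2 + 0.1Q → Q_m = 134.3636.
Price P_m = 202 − 0.5·134.3636 = 134.8182; MC(Q_m) = 54.2 + 0.1·134.3636 = 67.6364.
Competitive Q* = 246.3333, so ΔQ = 111.9697; wedge = 134.8182 − 67.6364 = 67.1818.
DWL = ½ × 111.9697 × 67.1818 = €3761.16.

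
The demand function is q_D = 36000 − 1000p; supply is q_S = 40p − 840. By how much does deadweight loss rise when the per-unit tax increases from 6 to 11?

1634.62

In inverse form: demand p = 36 − 0.001q, supply p = 21 + 0.025q.
Competitive equilibrium: 36 − 0.001q = 21 + 0.025q → q* = 576.9231, p* = 35.4231.
For a per-unit tax t: Δq = t/0.026, so DWL = ½·t·(t/0.026) = t²/0.052.
At t = 6: DWL = 692.308. At t = 11: DWL = 2326.923.
Increase = 2326.923 − 692.308 = 1634.62.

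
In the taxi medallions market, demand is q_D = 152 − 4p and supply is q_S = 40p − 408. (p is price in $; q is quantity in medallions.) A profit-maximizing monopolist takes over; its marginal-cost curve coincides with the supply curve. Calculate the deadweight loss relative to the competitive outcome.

In inverse form: demand p = 38 − 0.25q, supply p = 10.2 + 0.025q.
Competitive equilibrium: 38 − 0.25q = 10.2 + 0.025q → q* = 101.0909, p* = 12.7273.
Marginal revenue: MR = 38 − 0.5q. Set MR = MC: 38 − 0.5q = 10.2 + 0.025q → q_m = 52.9524.
Price p_m = 38 − 0.25·52.9524 = 24.7619; MC(q_m) = 10.2 + 0.025·52.9524 = 11.5238.
Competitive q* = 101.0909, so Δq = 48.1385; wedge = 24.7619 − 11.5238 = 13.2381.
DWL = ½ × 48.1385 × 13.2381 = $318.63.

$318.63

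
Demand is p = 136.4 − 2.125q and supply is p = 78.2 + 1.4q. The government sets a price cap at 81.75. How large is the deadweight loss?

Competitive equilibrium: 136.4 − 2.125q = 78.2 + 1.4q → q* = 16.5106, p* = 101.3149.
At the ceiling p = 81.75, quantity supplied = (81.75 − 78.2)/1.4 = 2.5357.
Willingness to pay at q' = 2.5357: 136.4 − 2.125·2.5357 = 131.0116.
Δq = 16.5106 − 2.5357 = 13.9749; wedge = 131.0116 − 81.75 = 49.2616.
DWL = ½ × 13.9749 × 49.2616 = 344.21.

344.21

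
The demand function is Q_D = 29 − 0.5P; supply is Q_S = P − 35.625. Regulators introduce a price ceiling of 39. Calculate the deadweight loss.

25.01

In inverse form: demand P = 58 − 2Q, supply P = 35.625 + Q.
Competitive equilibrium: 58 − 2Q = 35.625 + Q → Q* = 7.4583, P* = 43.0833.
At the ceiling P = 39, quantity supplied = (39 − 35.625)/1 = 3.375.
Willingness to pay at Q' = 3.375: 58 − 2·3.375 = 51.25.
ΔQ = 7.4583 − 3.375 = 4.0833; wedge = 51.25 − 39 = 12.25.
Deadweight loss = ½ × 4.0833 × 12.25 = 25.01.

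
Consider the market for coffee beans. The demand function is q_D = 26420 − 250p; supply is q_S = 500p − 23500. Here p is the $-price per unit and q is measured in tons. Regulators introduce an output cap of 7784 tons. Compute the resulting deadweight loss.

In inverse form: demand p = 105.68 − 0.004q, supply p = 47 + 0.002q.
Competitive equilibrium: 105.68 − 0.004q = 47 + 0.002q → q* = 9780, p* = 66.56.
At q = 7784: demand price = 105.68 − 0.004·7784 = 74.544; supply price = 47 + 0.002·7784 = 62.568.
Δq = 9780 − 7784 = 1996; wedge = 74.544 − 62.568 = 11.976.
DWL = ½ × 1996 × 11.976 = $11952.048.

$11952.048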